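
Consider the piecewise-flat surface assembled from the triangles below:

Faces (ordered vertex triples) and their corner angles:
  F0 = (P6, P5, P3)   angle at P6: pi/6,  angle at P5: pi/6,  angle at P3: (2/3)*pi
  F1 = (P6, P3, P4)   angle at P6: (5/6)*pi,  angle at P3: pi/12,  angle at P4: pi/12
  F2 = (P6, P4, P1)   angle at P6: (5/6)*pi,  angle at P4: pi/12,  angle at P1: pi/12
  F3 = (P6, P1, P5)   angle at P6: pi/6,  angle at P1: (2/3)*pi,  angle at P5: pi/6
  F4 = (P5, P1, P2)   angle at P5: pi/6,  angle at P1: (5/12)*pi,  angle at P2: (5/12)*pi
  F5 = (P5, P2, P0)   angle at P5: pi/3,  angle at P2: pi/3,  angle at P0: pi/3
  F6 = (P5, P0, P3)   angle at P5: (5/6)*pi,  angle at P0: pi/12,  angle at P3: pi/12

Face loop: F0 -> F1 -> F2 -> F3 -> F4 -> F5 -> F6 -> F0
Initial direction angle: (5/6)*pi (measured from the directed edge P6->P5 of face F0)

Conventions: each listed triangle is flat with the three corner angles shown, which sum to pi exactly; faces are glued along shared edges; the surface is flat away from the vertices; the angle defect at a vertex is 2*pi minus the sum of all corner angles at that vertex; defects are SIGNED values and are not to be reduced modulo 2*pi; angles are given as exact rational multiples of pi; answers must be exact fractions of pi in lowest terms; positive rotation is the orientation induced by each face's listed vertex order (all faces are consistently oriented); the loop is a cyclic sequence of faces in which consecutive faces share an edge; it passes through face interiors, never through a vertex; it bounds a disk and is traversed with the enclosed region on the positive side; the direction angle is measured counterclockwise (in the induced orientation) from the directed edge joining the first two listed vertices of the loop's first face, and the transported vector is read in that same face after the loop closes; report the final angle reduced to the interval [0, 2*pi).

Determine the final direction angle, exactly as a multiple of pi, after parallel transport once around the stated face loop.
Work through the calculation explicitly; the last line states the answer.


enclosed vertex P5: corner angles sum to (5/3)*pi, defect = 2*pi - (5/3)*pi = pi/3
enclosed vertex P6: corner angles sum to 2*pi, defect = 2*pi - 2*pi = 0
adding the enclosed defects to the starting angle (mod 2*pi, induced orientation) gives the holonomy
final angle = (5/6)*pi + pi/3 = (7/6)*pi (mod 2*pi)

Answer: final direction angle = (7/6)*pi


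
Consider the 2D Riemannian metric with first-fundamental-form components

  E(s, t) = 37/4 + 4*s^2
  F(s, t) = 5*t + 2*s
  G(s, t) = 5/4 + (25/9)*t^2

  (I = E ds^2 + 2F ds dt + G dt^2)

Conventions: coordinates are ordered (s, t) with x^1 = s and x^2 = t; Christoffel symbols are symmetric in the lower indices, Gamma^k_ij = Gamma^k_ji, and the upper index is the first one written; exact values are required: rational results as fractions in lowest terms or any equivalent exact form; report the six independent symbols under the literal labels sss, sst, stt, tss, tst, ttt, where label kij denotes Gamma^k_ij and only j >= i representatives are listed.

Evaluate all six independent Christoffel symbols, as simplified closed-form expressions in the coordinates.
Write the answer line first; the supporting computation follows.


Answer: Gamma_sss = (1600*s*t^2 + 144*s - 1440*t)/(1600*s^2*t^2 + 144*s^2 - 2880*s*t + 100*t^2 + 1665), Gamma_sst = 0, Gamma_stt = (-800*s*t + 900)/(1600*s^2*t^2 + 144*s^2 - 2880*s*t + 100*t^2 + 1665), Gamma_tss = (-2880*s*t + 2664)/(1600*s^2*t^2 + 144*s^2 - 2880*s*t + 100*t^2 + 1665), Gamma_tst = 0, Gamma_ttt = (1600*s^2*t - 1440*s + 100*t)/(1600*s^2*t^2 + 144*s^2 - 2880*s*t + 100*t^2 + 1665)

E = 37/4 + 4*s^2; F = 5*t + 2*s; G = 5/4 + (25/9)*t^2
Gamma^k_ij = (1/2) g^{kl} (d_i g_jl + d_j g_il - d_l g_ij), with g^inv = (1/(EG-F^2)) [[G, -F], [-F, E]]
first partials: E_s = 8*s, E_t = 0, F_s = 2, F_t = 5, G_s = 0, G_t = (50/9)*t
D = EG - F^2 = 185/16 + (25/36)*t^2 - 20*s*t + s^2 + (100/9)*s^2*t^2
expanded: Gamma^s_ss = (G E_s - 2F F_s + F E_t)/(2D), Gamma^s_st = (G E_t - F G_s)/(2D), Gamma^s_tt = (2G F_t - G G_s - F G_t)/(2D), Gamma^t_ss = (2E F_s - E E_t - F E_s)/(2D), Gamma^t_st = (E G_s - F E_t)/(2D), Gamma^t_tt = (E G_t - 2F F_t + F G_s)/(2D); substitute and cancel common factors


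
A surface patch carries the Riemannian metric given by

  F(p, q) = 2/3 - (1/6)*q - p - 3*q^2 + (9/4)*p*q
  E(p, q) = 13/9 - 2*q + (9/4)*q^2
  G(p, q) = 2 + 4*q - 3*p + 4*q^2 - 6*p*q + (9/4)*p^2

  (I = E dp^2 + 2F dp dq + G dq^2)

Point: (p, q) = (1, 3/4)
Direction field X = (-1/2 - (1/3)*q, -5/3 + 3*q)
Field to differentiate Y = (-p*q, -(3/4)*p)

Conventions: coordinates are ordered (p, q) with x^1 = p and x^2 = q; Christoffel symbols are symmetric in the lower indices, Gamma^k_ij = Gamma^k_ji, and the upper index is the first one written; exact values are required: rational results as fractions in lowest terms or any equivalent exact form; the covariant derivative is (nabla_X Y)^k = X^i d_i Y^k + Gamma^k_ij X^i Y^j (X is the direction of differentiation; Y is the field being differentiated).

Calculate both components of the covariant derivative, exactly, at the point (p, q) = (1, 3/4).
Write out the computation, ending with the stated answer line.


E = 697/576, F = -11/24, G = 2 at the point
E_p = 0, E_q = 11/8, F_p = 11/16, F_q = -29/12, G_p = -3, G_q = 4
EG - F^2 = 1273/576;  g^inv = (576/1273) * [[2, 11/24], [11/24, 697/576]]
first-kind symbols [ij,l] = (1/2)(d_i g_jl + d_j g_il - d_l g_ij): [pp,p] = E_p/2 = 0, [pp,q] = F_p - E_q/2 = 0, [pq,p] = E_q/2 = 11/16, [pq,q] = G_p/2 = -3/2, [qq,p] = F_q - G_p/2 = -11/12, [qq,q] = G_q/2 = 2
Gamma^p_ij = (G*[ij,p] - F*[ij,q])/(EG - F^2), Gamma^q_ij = (E*[ij,q] - F*[ij,p])/(EG - F^2)
Gamma_ppp = 0, Gamma_ppq = 396/1273, Gamma_pqq = -528/1273, Gamma_qpp = 0, Gamma_qpq = -864/1273, Gamma_qqq = 1152/1273
X = (-3/4, 7/12), Y = (-3/4, -3/4) at the point

Answer: (nabla_X Y)^p = 12191/61104, (nabla_X Y)^q = 1665/20368


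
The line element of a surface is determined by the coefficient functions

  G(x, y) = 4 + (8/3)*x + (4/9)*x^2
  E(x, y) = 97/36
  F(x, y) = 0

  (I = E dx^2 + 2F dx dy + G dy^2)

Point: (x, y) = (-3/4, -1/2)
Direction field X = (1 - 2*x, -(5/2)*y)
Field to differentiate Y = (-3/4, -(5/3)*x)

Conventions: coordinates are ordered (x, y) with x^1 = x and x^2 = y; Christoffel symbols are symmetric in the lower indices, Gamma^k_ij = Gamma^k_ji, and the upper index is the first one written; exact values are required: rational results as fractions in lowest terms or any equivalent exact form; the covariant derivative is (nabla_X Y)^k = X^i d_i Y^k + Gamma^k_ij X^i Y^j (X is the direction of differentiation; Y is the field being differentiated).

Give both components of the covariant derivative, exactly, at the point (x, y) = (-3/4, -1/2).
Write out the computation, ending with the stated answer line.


E = 97/36, F = 0, G = 9/4 at the point
E_x = 0, E_y = 0, F_x = 0, F_y = 0, G_x = 2, G_y = 0
EG - F^2 = 97/16;  g^inv = (16/97) * [[9/4, 0], [0, 97/36]]
first-kind symbols [ij,l] = (1/2)(d_i g_jl + d_j g_il - d_l g_ij): [xx,x] = E_x/2 = 0, [xx,y] = F_x - E_y/2 = 0, [xy,x] = E_y/2 = 0, [xy,y] = G_x/2 = 1, [yy,x] = F_y - G_x/2 = -1, [yy,y] = G_y/2 = 0
Gamma^x_ij = (G*[ij,x] - F*[ij,y])/(EG - F^2), Gamma^y_ij = (E*[ij,y] - F*[ij,x])/(EG - F^2)
Gamma_xxx = 0, Gamma_xxy = 0, Gamma_xyy = -36/97, Gamma_yxx = 0, Gamma_yxy = 4/9, Gamma_yyy = 0
X = (5/2, 5/4), Y = (-3/4, 5/4) at the point

Answer: (nabla_X Y)^x = -225/388, (nabla_X Y)^y = -115/36


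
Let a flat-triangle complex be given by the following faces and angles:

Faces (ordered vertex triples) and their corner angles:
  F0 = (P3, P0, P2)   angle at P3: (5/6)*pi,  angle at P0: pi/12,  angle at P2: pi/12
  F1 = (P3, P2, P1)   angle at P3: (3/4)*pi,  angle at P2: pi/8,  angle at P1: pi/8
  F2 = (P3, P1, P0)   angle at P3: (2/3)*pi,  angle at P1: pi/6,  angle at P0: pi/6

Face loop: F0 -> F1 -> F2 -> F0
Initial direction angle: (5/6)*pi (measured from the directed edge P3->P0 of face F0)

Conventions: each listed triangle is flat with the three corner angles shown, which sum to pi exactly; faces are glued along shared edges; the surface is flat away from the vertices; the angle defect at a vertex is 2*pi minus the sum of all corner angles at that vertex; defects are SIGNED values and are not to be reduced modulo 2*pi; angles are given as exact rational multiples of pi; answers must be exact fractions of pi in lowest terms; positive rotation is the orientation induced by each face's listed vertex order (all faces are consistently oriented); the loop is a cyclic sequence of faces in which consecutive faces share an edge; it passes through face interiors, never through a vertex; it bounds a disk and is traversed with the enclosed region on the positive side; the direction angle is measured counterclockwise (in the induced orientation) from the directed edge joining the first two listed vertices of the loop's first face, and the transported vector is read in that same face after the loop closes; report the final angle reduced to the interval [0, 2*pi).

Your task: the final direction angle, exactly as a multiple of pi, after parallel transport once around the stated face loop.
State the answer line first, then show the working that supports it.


Answer: final direction angle = (7/12)*pi

enclosed vertex P3: corner angles sum to (9/4)*pi, defect = 2*pi - (9/4)*pi = -pi/4
transport around the loop rotates by the sum of enclosed defects; add to the initial angle mod 2*pi
final angle = (5/6)*pi - pi/4 = (7/12)*pi (mod 2*pi)


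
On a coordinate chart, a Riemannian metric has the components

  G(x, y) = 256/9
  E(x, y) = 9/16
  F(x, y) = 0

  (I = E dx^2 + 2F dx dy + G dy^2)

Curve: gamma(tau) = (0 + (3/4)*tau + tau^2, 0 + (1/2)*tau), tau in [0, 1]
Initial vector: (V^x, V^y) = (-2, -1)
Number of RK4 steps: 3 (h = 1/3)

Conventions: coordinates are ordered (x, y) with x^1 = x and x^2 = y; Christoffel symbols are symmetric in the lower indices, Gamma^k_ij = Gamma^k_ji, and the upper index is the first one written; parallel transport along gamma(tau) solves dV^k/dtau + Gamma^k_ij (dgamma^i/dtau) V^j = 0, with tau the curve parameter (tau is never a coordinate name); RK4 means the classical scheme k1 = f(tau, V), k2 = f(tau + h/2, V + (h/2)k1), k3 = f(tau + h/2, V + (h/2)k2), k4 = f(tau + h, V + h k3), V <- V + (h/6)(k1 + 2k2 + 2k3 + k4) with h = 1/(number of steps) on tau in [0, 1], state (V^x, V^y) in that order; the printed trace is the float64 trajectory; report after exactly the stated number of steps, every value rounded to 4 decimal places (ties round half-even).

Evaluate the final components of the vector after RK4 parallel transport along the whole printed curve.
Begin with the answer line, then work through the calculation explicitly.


Answer: V^x = -2.0000, V^y = -1.0000

gamma'(tau) = (3/4 + 2*tau, 1/2); f(tau, V)^k = -Gamma^k_ij(gamma(tau)) gamma'^i(tau) V^j; h = 1/3; intermediate values shown to 6 dp
curve data and Christoffel symbols at the stage parameters:
  tau = 0.000000: gamma = (0.000000, 0.000000), gamma' = (0.750000, 0.500000); Gamma_xxx = 0.000000, Gamma_xxy = 0.000000, Gamma_xyy = 0.000000, Gamma_yxx = 0.000000, Gamma_yxy = 0.000000, Gamma_yyy = 0.000000
  tau = 0.166667: gamma = (0.152778, 0.083333), gamma' = (1.083333, 0.500000); Gamma_xxx = 0.000000, Gamma_xxy = 0.000000, Gamma_xyy = 0.000000, Gamma_yxx = 0.000000, Gamma_yxy = 0.000000, Gamma_yyy = 0.000000
  tau = 0.333333: gamma = (0.361111, 0.166667), gamma' = (1.416667, 0.500000); Gamma_xxx = 0.000000, Gamma_xxy = 0.000000, Gamma_xyy = 0.000000, Gamma_yxx = 0.000000, Gamma_yxy = 0.000000, Gamma_yyy = 0.000000
  tau = 0.500000: gamma = (0.625000, 0.250000), gamma' = (1.750000, 0.500000); Gamma_xxx = 0.000000, Gamma_xxy = 0.000000, Gamma_xyy = 0.000000, Gamma_yxx = 0.000000, Gamma_yxy = 0.000000, Gamma_yyy = 0.000000
  tau = 0.666667: gamma = (0.944444, 0.333333), gamma' = (2.083333, 0.500000); Gamma_xxx = 0.000000, Gamma_xxy = 0.000000, Gamma_xyy = 0.000000, Gamma_yxx = 0.000000, Gamma_yxy = 0.000000, Gamma_yyy = 0.000000
  tau = 0.833333: gamma = (1.319444, 0.416667), gamma' = (2.416667, 0.500000); Gamma_xxx = 0.000000, Gamma_xxy = 0.000000, Gamma_xyy = 0.000000, Gamma_yxx = 0.000000, Gamma_yxy = 0.000000, Gamma_yyy = 0.000000
  tau = 1.000000: gamma = (1.750000, 0.500000), gamma' = (2.750000, 0.500000); Gamma_xxx = 0.000000, Gamma_xxy = 0.000000, Gamma_xyy = 0.000000, Gamma_yxx = 0.000000, Gamma_yxy = 0.000000, Gamma_yyy = 0.000000
step 0: V^x = -2.0000, V^y = -1.0000
step 1: k1 = (0.000000, 0.000000), k2 = (0.000000, 0.000000), k3 = (0.000000, 0.000000), k4 = (0.000000, 0.000000); V <- V + (h/6)(k1 + 2k2 + 2k3 + k4): V^x = -2.0000, V^y = -1.0000
step 2: k1 = (0.000000, 0.000000), k2 = (0.000000, 0.000000), k3 = (0.000000, 0.000000), k4 = (0.000000, 0.000000); V <- V + (h/6)(k1 + 2k2 + 2k3 + k4): V^x = -2.0000, V^y = -1.0000
step 3: k1 = (0.000000, 0.000000), k2 = (0.000000, 0.000000), k3 = (0.000000, 0.000000), k4 = (0.000000, 0.000000); V <- V + (h/6)(k1 + 2k2 + 2k3 + k4): V^x = -2.0000, V^y = -1.0000


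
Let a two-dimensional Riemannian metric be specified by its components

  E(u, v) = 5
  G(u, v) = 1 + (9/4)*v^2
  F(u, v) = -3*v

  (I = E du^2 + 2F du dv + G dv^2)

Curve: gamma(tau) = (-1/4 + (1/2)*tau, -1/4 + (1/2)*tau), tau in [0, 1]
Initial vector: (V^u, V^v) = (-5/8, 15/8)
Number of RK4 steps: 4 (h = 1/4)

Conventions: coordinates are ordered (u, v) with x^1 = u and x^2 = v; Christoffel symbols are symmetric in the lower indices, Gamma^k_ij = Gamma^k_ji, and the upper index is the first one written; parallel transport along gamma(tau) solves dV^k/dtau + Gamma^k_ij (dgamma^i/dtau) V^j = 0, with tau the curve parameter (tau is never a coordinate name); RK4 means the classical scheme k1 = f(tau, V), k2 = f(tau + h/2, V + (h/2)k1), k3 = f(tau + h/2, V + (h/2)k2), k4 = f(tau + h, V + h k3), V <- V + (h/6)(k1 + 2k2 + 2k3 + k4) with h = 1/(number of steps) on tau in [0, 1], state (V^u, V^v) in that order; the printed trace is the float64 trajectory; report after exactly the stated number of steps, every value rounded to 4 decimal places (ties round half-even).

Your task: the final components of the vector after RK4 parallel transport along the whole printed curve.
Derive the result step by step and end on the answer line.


gamma'(tau) = (1/2, 1/2); f(tau, V)^k = -Gamma^k_ij(gamma(tau)) gamma'^i(tau) V^j; h = 1/4; intermediate values shown to 6 dp
curve data and Christoffel symbols at the stage parameters:
  tau = 0.000000: gamma = (-0.250000, -0.250000), gamma' = (0.500000, 0.500000); Gamma_uuu = 0.000000, Gamma_uuv = 0.000000, Gamma_uvv = -0.583587, Gamma_vuu = 0.000000, Gamma_vuv = 0.000000, Gamma_vvv = -0.109422
  tau = 0.125000: gamma = (-0.187500, -0.187500), gamma' = (0.500000, 0.500000); Gamma_uuu = 0.000000, Gamma_uuv = 0.000000, Gamma_uvv = -0.590656, Gamma_vuu = 0.000000, Gamma_vuv = 0.000000, Gamma_vvv = -0.083061
  tau = 0.250000: gamma = (-0.125000, -0.125000), gamma' = (0.500000, 0.500000); Gamma_uuu = 0.000000, Gamma_uuv = 0.000000, Gamma_uvv = -0.595811, Gamma_vuu = 0.000000, Gamma_vuv = 0.000000, Gamma_vvv = -0.055857
  tau = 0.375000: gamma = (-0.062500, -0.062500), gamma' = (0.500000, 0.500000); Gamma_uuu = 0.000000, Gamma_uuv = 0.000000, Gamma_uvv = -0.598947, Gamma_vuu = 0.000000, Gamma_vuv = 0.000000, Gamma_vvv = -0.028076
  tau = 0.500000: gamma = (0.000000, 0.000000), gamma' = (0.500000, 0.500000); Gamma_uuu = 0.000000, Gamma_uuv = 0.000000, Gamma_uvv = -0.600000, Gamma_vuu = 0.000000, Gamma_vuv = 0.000000, Gamma_vvv = 0.000000
  tau = 0.625000: gamma = (0.062500, 0.062500), gamma' = (0.500000, 0.500000); Gamma_uuu = 0.000000, Gamma_uuv = 0.000000, Gamma_uvv = -0.598947, Gamma_vuu = 0.000000, Gamma_vuv = 0.000000, Gamma_vvv = 0.028076
  tau = 0.750000: gamma = (0.125000, 0.125000), gamma' = (0.500000, 0.500000); Gamma_uuu = 0.000000, Gamma_uuv = 0.000000, Gamma_uvv = -0.595811, Gamma_vuu = 0.000000, Gamma_vuv = 0.000000, Gamma_vvv = 0.055857
  tau = 0.875000: gamma = (0.187500, 0.187500), gamma' = (0.500000, 0.500000); Gamma_uuu = 0.000000, Gamma_uuv = 0.000000, Gamma_uvv = -0.590656, Gamma_vuu = 0.000000, Gamma_vuv = 0.000000, Gamma_vvv = 0.083061
  tau = 1.000000: gamma = (0.250000, 0.250000), gamma' = (0.500000, 0.500000); Gamma_uuu = 0.000000, Gamma_uuv = 0.000000, Gamma_uvv = -0.583587, Gamma_vuu = 0.000000, Gamma_vuv = 0.000000, Gamma_vvv = 0.109422
step 0: V^u = -0.6250, V^v = 1.8750
step 1: k1 = (0.547112, 0.102584), k2 = (0.557527, 0.078402), k3 = (0.556634, 0.078277), k4 = (0.564402, 0.052913); V <- V + (h/6)(k1 + 2k2 + 2k3 + k4): V^u = -0.4858, V^v = 1.8945
step 2: k1 = (0.564392, 0.052912), k2 = (0.569344, 0.026688), k3 = (0.568362, 0.026642), k4 = (0.570359, 0.000000); V <- V + (h/6)(k1 + 2k2 + 2k3 + k4): V^u = -0.3438, V^v = 1.9012
step 3: k1 = (0.570355, 0.000000), k2 = (0.569355, -0.026688), k3 = (0.568355, -0.026642), k4 = (0.564389, -0.052911); V <- V + (h/6)(k1 + 2k2 + 2k3 + k4): V^u = -0.2017, V^v = 1.8945
step 4: k1 = (0.564392, -0.052912), k2 = (0.557556, -0.078406), k3 = (0.556615, -0.078274), k4 = (0.547103, -0.102582); V <- V + (h/6)(k1 + 2k2 + 2k3 + k4): V^u = -0.0625, V^v = 1.8750

Answer: V^u = -0.0625, V^v = 1.8750


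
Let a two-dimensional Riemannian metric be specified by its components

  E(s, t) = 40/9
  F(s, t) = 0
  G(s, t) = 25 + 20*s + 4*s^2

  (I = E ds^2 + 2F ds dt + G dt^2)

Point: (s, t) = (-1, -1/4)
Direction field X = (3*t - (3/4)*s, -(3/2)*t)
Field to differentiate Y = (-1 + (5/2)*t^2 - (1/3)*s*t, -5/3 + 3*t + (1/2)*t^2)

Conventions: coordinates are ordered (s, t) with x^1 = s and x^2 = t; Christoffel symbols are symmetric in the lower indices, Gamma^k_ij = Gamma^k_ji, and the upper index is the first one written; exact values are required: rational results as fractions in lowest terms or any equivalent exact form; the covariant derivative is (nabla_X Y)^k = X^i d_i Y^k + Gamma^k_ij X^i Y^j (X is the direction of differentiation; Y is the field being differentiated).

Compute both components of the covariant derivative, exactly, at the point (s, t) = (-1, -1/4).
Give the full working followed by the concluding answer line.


E = 40/9, F = 0, G = 9 at the point
E_s = 0, E_t = 0, F_s = 0, F_t = 0, G_s = 12, G_t = 0
EG - F^2 = 40;  g^inv = (1/40) * [[9, 0], [0, 40/9]]
first-kind symbols [ij,l] = (1/2)(d_i g_jl + d_j g_il - d_l g_ij): [ss,s] = E_s/2 = 0, [ss,t] = F_s - E_t/2 = 0, [st,s] = E_t/2 = 0, [st,t] = G_s/2 = 6, [tt,s] = F_t - G_s/2 = -6, [tt,t] = G_t/2 = 0
Gamma^s_ij = (G*[ij,s] - F*[ij,t])/(EG - F^2), Gamma^t_ij = (E*[ij,t] - F*[ij,s])/(EG - F^2)
Gamma_sss = 0, Gamma_sst = 0, Gamma_stt = -27/20, Gamma_tss = 0, Gamma_tst = 2/3, Gamma_ttt = 0
X = (0, 3/8), Y = (-89/96, -229/96) at the point

Answer: (nabla_X Y)^s = 4423/5120, (nabla_X Y)^t = 307/384


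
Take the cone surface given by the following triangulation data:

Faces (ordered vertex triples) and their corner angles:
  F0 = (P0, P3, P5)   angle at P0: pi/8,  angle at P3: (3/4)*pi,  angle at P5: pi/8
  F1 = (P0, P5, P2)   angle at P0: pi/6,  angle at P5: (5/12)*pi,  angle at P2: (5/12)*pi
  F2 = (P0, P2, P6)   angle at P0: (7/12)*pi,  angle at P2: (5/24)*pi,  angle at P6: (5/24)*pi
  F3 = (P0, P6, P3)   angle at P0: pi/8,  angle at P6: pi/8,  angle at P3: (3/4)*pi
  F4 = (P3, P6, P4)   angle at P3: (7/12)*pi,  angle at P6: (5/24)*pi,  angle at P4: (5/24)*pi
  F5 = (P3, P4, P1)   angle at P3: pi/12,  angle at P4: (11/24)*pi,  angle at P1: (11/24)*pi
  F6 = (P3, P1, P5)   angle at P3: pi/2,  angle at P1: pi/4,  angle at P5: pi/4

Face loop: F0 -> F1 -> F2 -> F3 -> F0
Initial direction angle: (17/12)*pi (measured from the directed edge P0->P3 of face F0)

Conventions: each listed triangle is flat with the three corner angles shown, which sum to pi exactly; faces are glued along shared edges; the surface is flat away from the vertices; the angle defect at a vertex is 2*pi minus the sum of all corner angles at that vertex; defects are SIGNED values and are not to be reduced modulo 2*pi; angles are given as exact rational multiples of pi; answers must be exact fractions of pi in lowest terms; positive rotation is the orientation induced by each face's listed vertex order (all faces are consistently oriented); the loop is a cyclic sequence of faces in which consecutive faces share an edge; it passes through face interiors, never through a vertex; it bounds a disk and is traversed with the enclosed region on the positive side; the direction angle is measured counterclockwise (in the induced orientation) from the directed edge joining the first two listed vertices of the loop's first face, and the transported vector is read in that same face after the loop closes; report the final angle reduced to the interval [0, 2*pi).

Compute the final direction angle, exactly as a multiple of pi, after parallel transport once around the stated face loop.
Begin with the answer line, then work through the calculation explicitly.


Answer: final direction angle = (5/12)*pi

enclosed vertex P0: corner angles sum to pi, defect = 2*pi - pi = pi
transport around the loop rotates by the sum of enclosed defects; add to the initial angle mod 2*pi
final angle = (17/12)*pi + pi = (5/12)*pi (mod 2*pi)


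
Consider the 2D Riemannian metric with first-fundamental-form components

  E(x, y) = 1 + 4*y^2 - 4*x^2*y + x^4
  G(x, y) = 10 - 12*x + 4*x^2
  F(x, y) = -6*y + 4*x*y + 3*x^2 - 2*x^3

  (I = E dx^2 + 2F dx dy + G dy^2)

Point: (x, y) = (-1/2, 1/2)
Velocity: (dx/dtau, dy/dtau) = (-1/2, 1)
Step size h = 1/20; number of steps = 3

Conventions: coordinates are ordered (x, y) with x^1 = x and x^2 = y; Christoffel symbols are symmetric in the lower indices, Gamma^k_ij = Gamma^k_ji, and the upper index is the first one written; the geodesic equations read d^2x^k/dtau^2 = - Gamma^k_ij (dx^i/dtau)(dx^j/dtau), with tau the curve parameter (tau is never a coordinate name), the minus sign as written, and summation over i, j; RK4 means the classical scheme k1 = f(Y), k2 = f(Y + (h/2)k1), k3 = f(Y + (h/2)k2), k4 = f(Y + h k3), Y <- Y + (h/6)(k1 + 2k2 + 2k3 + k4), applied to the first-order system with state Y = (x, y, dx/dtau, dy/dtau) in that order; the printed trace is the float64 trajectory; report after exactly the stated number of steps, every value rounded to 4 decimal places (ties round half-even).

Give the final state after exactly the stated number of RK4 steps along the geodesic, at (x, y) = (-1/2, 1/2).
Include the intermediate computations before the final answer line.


f(Y) = (dx/dtau, dy/dtau, -Gamma^x_ij Y'^i Y'^j, -Gamma^y_ij Y'^i Y'^j) with the Gammas evaluated at the stage position; h = 0.050000; intermediate values shown to 6 dp
step 0: x = -0.5000, y = 0.5000, dx/dtau = -0.5000, dy/dtau = 1.0000
step 1:
  k1: at (x, y) = (-0.500000, 0.500000), (dx/dtau, dy/dtau) = (-0.500000, 1.000000); Gamma_xxx = 0.042705, Gamma_xxy = 0.085409, Gamma_xyy = 0.000000, Gamma_yxx = -0.227758, Gamma_yxy = -0.455516, Gamma_yyy = 0.000000; k1 = (-0.500000, 1.000000, 0.074733, -0.398577)
  k2: at (x, y) = (-0.512500, 0.525000), (dx/dtau, dy/dtau) = (-0.498132, 0.990036); Gamma_xxx = 0.045286, Gamma_xxy = 0.088364, Gamma_xyy = 0.000000, Gamma_yxx = -0.231510, Gamma_yxy = -0.451726, Gamma_yyy = 0.000000; k2 = (-0.498132, 0.990036, 0.075919, -0.388108)
  k3: at (x, y) = (-0.512453, 0.524751), (dx/dtau, dy/dtau) = (-0.498102, 0.990297); Gamma_xxx = 0.045260, Gamma_xxy = 0.088320, Gamma_xyy = 0.000000, Gamma_yxx = -0.231502, Gamma_yxy = -0.451753, Gamma_yyy = 0.000000; k3 = (-0.498102, 0.990297, 0.075902, -0.388234)
  k4: at (x, y) = (-0.524905, 0.549515), (dx/dtau, dy/dtau) = (-0.496205, 0.980588); Gamma_xxx = 0.047819, Gamma_xxy = 0.091100, Gamma_xyy = 0.000000, Gamma_yxx = -0.235163, Gamma_yxy = -0.448010, Gamma_yyy = 0.000000; k4 = (-0.496205, 0.980588, 0.076880, -0.378077)
  Y <- Y + (h/6)(k1 + 2k2 + 2k3 + k4): x = -0.5249, y = 0.5495, dx/dtau = -0.4962, dy/dtau = 0.9806
step 2:
  k1: at (x, y) = (-0.524906, 0.549510), (dx/dtau, dy/dtau) = (-0.496206, 0.980589); Gamma_xxx = 0.047818, Gamma_xxy = 0.091099, Gamma_xyy = 0.000000, Gamma_yxx = -0.235163, Gamma_yxy = -0.448010, Gamma_yyy = 0.000000; k1 = (-0.496206, 0.980589, 0.076879, -0.378078)
  k2: at (x, y) = (-0.537311, 0.574025), (dx/dtau, dy/dtau) = (-0.494284, 0.971137); Gamma_xxx = 0.050350, Gamma_xxy = 0.093708, Gamma_xyy = 0.000000, Gamma_yxx = -0.238737, Gamma_yxy = -0.444318, Gamma_yyy = 0.000000; k2 = (-0.494284, 0.971137, 0.077661, -0.368233)
  k3: at (x, y) = (-0.537263, 0.573789), (dx/dtau, dy/dtau) = (-0.494265, 0.971383); Gamma_xxx = 0.050325, Gamma_xxy = 0.093670, Gamma_xyy = 0.000000, Gamma_yxx = -0.238729, Gamma_yxy = -0.444344, Gamma_yyy = 0.000000; k3 = (-0.494265, 0.971383, 0.077651, -0.368356)
  k4: at (x, y) = (-0.549619, 0.598080), (dx/dtau, dy/dtau) = (-0.492324, 0.962171); Gamma_xxx = 0.052830, Gamma_xxy = 0.096121, Gamma_xyy = 0.000000, Gamma_yxx = -0.242219, Gamma_yxy = -0.440704, Gamma_yyy = 0.000000; k4 = (-0.492324, 0.962171, 0.078260, -0.358813)
  Y <- Y + (h/6)(k1 + 2k2 + 2k3 + k4): x = -0.5496, y = 0.5981, dx/dtau = -0.4923, dy/dtau = 0.9622
step 3:
  k1: at (x, y) = (-0.549619, 0.598075), (dx/dtau, dy/dtau) = (-0.492325, 0.962172); Gamma_xxx = 0.052830, Gamma_xxy = 0.096120, Gamma_xyy = 0.000000, Gamma_yxx = -0.242220, Gamma_yxy = -0.440704, Gamma_yyy = 0.000000; k1 = (-0.492325, 0.962172, 0.078260, -0.358814)
  k2: at (x, y) = (-0.561927, 0.622130), (dx/dtau, dy/dtau) = (-0.490368, 0.953201); Gamma_xxx = 0.055304, Gamma_xxy = 0.098419, Gamma_xyy = 0.000000, Gamma_yxx = -0.245630, Gamma_yxy = -0.437120, Gamma_yyy = 0.000000; k2 = (-0.490368, 0.953201, 0.078707, -0.349573)
  k3: at (x, y) = (-0.561878, 0.621905), (dx/dtau, dy/dtau) = (-0.490357, 0.953432); Gamma_xxx = 0.055280, Gamma_xxy = 0.098385, Gamma_xyy = 0.000000, Gamma_yxx = -0.245623, Gamma_yxy = -0.437146, Gamma_yyy = 0.000000; k3 = (-0.490357, 0.953432, 0.078702, -0.349691)
  k4: at (x, y) = (-0.574137, 0.645747), (dx/dtau, dy/dtau) = (-0.488390, 0.944687); Gamma_xxx = 0.057725, Gamma_xxy = 0.100543, Gamma_xyy = 0.000000, Gamma_yxx = -0.248956, Gamma_yxy = -0.433617, Gamma_yyy = 0.000000; k4 = (-0.488390, 0.944687, 0.079007, -0.340739)
  Y <- Y + (h/6)(k1 + 2k2 + 2k3 + k4): x = -0.5741, y = 0.6457, dx/dtau = -0.4884, dy/dtau = 0.9447

Answer: x = -0.5741, y = 0.6457, dx/dtau = -0.4884, dy/dtau = 0.9447


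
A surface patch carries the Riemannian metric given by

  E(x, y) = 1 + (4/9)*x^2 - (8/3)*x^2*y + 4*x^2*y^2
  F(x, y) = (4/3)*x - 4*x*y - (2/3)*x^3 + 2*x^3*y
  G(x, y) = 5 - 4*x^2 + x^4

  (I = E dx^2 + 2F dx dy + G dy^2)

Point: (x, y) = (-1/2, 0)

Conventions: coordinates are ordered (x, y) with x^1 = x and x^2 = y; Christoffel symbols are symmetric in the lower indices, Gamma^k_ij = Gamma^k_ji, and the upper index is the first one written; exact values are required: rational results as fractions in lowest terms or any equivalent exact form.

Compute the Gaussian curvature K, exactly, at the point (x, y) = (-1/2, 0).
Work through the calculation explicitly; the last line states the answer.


E = 10/9, F = -7/12, G = 65/16, EG - F^2 = 601/144 at the point
E_x = -4/9, E_y = -2/3, F_x = 5/6, F_y = 7/4, G_x = 7/2, G_y = 0
E_yy = 2, F_xy = -5/2, G_xx = -5
Compute both Brioschi determinants and normalise by (EG - F^2)^2.
M1 = [[-E_yy/2 + F_xy - G_xx/2, E_x/2, F_x - E_y/2], [F_y - G_x/2, E, F], [G_y/2, F, G]] = [[-1, -2/9, 7/6], [0, 10/9, -7/12], [0, -7/12, 65/16]]; det M1 = -601/144
M2 = [[0, E_y/2, G_x/2], [E_y/2, E, F], [G_x/2, F, G]] = [[0, -1/3, 7/4], [-1/3, 10/9, -7/12], [7/4, -7/12, 65/16]]; det M2 = -457/144
det M1 - det M2 = -1; K = -1 / (601/144)^2 = -20736/361201

Answer: K = -20736/361201


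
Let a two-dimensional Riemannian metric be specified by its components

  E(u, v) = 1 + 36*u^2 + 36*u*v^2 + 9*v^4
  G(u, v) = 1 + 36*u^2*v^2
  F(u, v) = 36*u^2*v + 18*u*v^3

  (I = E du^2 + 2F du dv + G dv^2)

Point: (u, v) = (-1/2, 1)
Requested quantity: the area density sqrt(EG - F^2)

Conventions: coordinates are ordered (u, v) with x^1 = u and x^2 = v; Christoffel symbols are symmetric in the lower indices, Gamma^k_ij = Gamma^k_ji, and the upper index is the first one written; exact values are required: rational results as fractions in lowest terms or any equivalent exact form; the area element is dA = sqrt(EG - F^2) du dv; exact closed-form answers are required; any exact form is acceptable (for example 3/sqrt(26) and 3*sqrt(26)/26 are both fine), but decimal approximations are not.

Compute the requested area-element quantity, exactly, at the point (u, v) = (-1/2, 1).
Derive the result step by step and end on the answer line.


E = 1, F = 0, G = 10; EG - F^2 = 10

Answer: sqrt(EG - F^2) = sqrt(10)


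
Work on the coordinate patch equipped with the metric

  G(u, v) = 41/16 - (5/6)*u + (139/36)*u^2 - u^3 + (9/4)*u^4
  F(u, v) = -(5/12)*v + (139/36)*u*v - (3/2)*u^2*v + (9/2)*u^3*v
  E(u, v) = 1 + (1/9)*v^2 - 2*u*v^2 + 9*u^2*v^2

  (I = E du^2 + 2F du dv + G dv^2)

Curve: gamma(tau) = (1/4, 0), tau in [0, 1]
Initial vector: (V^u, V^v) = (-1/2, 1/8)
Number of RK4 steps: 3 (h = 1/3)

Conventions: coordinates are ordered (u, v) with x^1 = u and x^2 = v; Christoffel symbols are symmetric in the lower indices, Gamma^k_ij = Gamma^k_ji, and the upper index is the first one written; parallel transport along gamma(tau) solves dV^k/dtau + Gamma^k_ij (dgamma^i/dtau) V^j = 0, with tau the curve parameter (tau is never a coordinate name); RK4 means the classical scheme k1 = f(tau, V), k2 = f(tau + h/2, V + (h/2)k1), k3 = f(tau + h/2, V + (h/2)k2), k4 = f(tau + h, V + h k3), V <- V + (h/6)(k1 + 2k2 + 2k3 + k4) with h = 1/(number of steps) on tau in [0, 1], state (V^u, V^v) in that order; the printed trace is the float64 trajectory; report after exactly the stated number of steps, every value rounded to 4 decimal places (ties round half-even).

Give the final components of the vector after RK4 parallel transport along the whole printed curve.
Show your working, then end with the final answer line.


gamma'(tau) = (0, 0); f(tau, V)^k = -Gamma^k_ij(gamma(tau)) gamma'^i(tau) V^j; h = 1/3; intermediate values shown to 6 dp
curve data and Christoffel symbols at the stage parameters:
  tau = 0.000000: gamma = (0.250000, 0.000000), gamma' = (0.000000, 0.000000); Gamma_uuu = 0.000000, Gamma_uuv = 0.000000, Gamma_uvv = 0.000000, Gamma_vuu = 0.000000, Gamma_vuv = 0.202875, Gamma_vvv = 0.000000
  tau = 0.166667: gamma = (0.250000, 0.000000), gamma' = (0.000000, 0.000000); Gamma_uuu = 0.000000, Gamma_uuv = 0.000000, Gamma_uvv = 0.000000, Gamma_vuu = 0.000000, Gamma_vuv = 0.202875, Gamma_vvv = 0.000000
  tau = 0.333333: gamma = (0.250000, 0.000000), gamma' = (0.000000, 0.000000); Gamma_uuu = 0.000000, Gamma_uuv = 0.000000, Gamma_uvv = 0.000000, Gamma_vuu = 0.000000, Gamma_vuv = 0.202875, Gamma_vvv = 0.000000
  tau = 0.500000: gamma = (0.250000, 0.000000), gamma' = (0.000000, 0.000000); Gamma_uuu = 0.000000, Gamma_uuv = 0.000000, Gamma_uvv = 0.000000, Gamma_vuu = 0.000000, Gamma_vuv = 0.202875, Gamma_vvv = 0.000000
  tau = 0.666667: gamma = (0.250000, 0.000000), gamma' = (0.000000, 0.000000); Gamma_uuu = 0.000000, Gamma_uuv = 0.000000, Gamma_uvv = 0.000000, Gamma_vuu = 0.000000, Gamma_vuv = 0.202875, Gamma_vvv = 0.000000
  tau = 0.833333: gamma = (0.250000, 0.000000), gamma' = (0.000000, 0.000000); Gamma_uuu = 0.000000, Gamma_uuv = 0.000000, Gamma_uvv = 0.000000, Gamma_vuu = 0.000000, Gamma_vuv = 0.202875, Gamma_vvv = 0.000000
  tau = 1.000000: gamma = (0.250000, 0.000000), gamma' = (0.000000, 0.000000); Gamma_uuu = 0.000000, Gamma_uuv = 0.000000, Gamma_uvv = 0.000000, Gamma_vuu = 0.000000, Gamma_vuv = 0.202875, Gamma_vvv = 0.000000
step 0: V^u = -0.5000, V^v = 0.1250
step 1: k1 = (0.000000, 0.000000), k2 = (0.000000, 0.000000), k3 = (0.000000, 0.000000), k4 = (0.000000, 0.000000); V <- V + (h/6)(k1 + 2k2 + 2k3 + k4): V^u = -0.5000, V^v = 0.1250
step 2: k1 = (0.000000, 0.000000), k2 = (0.000000, 0.000000), k3 = (0.000000, 0.000000), k4 = (0.000000, 0.000000); V <- V + (h/6)(k1 + 2k2 + 2k3 + k4): V^u = -0.5000, V^v = 0.1250
step 3: k1 = (0.000000, 0.000000), k2 = (0.000000, 0.000000), k3 = (0.000000, 0.000000), k4 = (0.000000, 0.000000); V <- V + (h/6)(k1 + 2k2 + 2k3 + k4): V^u = -0.5000, V^v = 0.1250

Answer: V^u = -0.5000, V^v = 0.1250


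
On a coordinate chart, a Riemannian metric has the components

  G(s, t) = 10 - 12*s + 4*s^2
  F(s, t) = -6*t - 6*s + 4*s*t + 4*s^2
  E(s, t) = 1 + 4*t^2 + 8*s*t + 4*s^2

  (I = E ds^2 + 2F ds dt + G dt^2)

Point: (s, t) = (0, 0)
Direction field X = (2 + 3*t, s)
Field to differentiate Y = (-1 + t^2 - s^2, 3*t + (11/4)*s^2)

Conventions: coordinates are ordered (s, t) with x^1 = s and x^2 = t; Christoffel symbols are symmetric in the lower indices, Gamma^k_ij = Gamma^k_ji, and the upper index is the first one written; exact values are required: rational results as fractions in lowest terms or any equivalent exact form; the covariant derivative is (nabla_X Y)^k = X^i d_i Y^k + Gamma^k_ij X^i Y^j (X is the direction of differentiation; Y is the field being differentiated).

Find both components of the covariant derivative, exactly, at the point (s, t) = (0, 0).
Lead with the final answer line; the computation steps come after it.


Answer: (nabla_X Y)^s = 0, (nabla_X Y)^t = 6/5

E = 1, F = 0, G = 10 at the point
E_s = 0, E_t = 0, F_s = -6, F_t = -6, G_s = -12, G_t = 0
EG - F^2 = 10;  g^inv = (1/10) * [[10, 0], [0, 1]]
first-kind symbols [ij,l] = (1/2)(d_i g_jl + d_j g_il - d_l g_ij): [ss,s] = E_s/2 = 0, [ss,t] = F_s - E_t/2 = -6, [st,s] = E_t/2 = 0, [st,t] = G_s/2 = -6, [tt,s] = F_t - G_s/2 = 0, [tt,t] = G_t/2 = 0
Gamma^s_ij = (G*[ij,s] - F*[ij,t])/(EG - F^2), Gamma^t_ij = (E*[ij,t] - F*[ij,s])/(EG - F^2)
Gamma_sss = 0, Gamma_sst = 0, Gamma_stt = 0, Gamma_tss = -3/5, Gamma_tst = -3/5, Gamma_ttt = 0
X = (2, 0), Y = (-1, 0) at the point


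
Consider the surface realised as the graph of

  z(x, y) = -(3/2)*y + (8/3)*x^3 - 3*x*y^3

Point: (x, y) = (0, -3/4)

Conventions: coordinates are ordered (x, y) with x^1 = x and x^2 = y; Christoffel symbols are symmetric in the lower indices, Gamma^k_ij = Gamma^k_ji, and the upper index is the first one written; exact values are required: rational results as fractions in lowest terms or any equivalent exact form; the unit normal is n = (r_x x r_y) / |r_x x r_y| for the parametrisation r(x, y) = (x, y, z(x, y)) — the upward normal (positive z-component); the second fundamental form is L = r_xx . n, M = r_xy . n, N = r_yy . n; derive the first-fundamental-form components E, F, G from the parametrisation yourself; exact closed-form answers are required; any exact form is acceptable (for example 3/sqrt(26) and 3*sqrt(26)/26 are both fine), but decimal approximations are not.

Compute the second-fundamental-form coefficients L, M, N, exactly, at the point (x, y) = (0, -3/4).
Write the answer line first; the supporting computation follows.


Answer: L = 0, M = -324*sqrt(19873)/19873, N = 0

z_x = 81/64, z_y = -3/2, z_xx = 0, z_xy = -81/16, z_yy = 0
E = 10657/4096, F = -243/128, G = 13/4; answer radicand W^2 = 19873/4096
unnormalised second-form numerators: l = 0, m = -81/16, n = 0; L = l/sqrt(19873/4096), and similarly M = m/sqrt(W^2), N = n/sqrt(W^2)


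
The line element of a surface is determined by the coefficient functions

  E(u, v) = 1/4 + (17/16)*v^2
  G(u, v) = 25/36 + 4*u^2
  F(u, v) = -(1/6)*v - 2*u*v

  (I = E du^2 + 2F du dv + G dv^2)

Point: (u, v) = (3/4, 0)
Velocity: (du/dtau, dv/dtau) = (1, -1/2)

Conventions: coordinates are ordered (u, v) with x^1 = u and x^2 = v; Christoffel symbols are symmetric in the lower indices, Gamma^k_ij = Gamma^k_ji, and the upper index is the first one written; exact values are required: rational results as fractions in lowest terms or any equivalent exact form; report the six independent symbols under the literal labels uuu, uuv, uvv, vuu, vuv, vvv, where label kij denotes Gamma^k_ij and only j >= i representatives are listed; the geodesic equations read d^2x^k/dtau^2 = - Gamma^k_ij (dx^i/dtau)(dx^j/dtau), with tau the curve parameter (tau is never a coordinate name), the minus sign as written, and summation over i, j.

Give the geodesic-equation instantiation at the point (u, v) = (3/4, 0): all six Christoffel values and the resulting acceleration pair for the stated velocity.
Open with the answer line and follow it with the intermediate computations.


Answer: Gamma_uuu = 0, Gamma_uuv = 0, Gamma_uvv = -56/3, Gamma_vuu = 0, Gamma_vuv = 54/53, Gamma_vvv = 0; accelerations (d^2u/dtau^2, d^2v/dtau^2) = (14/3, 54/53)

E = 1/4, F = 0, G = 53/18 at the point
E_u = 0, E_v = 0, F_u = 0, F_v = -5/3, G_u = 6, G_v = 0
EG - F^2 = 53/72;  g^inv = (72/53) * [[53/18, 0], [0, 1/4]]
first-kind symbols [ij,l] = (1/2)(d_i g_jl + d_j g_il - d_l g_ij): [uu,u] = E_u/2 = 0, [uu,v] = F_u - E_v/2 = 0, [uv,u] = E_v/2 = 0, [uv,v] = G_u/2 = 3, [vv,u] = F_v - G_u/2 = -14/3, [vv,v] = G_v/2 = 0
Gamma^u_ij = (G*[ij,u] - F*[ij,v])/(EG - F^2), Gamma^v_ij = (E*[ij,v] - F*[ij,u])/(EG - F^2)
Gamma_uuu = 0, Gamma_uuv = 0, Gamma_uvv = -56/3, Gamma_vuu = 0, Gamma_vuv = 54/53, Gamma_vvv = 0
d^2u/dtau^2 = -(Gamma_uuu*(1)^2 + 2*Gamma_uuv*(1)*(-1/2) + Gamma_uvv*(-1/2)^2) = 14/3
d^2v/dtau^2 = -(Gamma_vuu*(1)^2 + 2*Gamma_vuv*(1)*(-1/2) + Gamma_vvv*(-1/2)^2) = 54/53


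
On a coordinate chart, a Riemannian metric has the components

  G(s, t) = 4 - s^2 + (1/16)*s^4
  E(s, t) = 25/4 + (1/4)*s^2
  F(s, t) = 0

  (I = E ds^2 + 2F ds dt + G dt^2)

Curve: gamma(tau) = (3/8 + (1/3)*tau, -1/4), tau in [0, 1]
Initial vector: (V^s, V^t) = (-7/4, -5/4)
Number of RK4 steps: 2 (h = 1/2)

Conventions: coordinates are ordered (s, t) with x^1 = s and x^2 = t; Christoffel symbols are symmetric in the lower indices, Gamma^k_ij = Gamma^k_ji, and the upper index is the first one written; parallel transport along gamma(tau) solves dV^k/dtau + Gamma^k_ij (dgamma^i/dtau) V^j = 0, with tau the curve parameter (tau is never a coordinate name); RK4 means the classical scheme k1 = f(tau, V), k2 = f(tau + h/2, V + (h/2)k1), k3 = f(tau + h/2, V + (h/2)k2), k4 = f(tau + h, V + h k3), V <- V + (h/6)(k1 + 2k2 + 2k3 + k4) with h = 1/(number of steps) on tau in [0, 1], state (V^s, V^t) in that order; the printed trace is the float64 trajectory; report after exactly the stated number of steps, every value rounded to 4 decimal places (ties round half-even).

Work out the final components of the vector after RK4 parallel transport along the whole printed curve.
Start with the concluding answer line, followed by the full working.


Answer: V^s = -1.7376, V^t = -1.3102

gamma'(tau) = (1/3, 0); f(tau, V)^k = -Gamma^k_ij(gamma(tau)) gamma'^i(tau) V^j; h = 1/2; intermediate values shown to 6 dp
curve data and Christoffel symbols at the stage parameters:
  tau = 0.000000: gamma = (0.375000, -0.250000), gamma' = (0.333333, 0.000000); Gamma_sss = 0.014916, Gamma_sst = 0.000000, Gamma_stt = 0.058616, Gamma_tss = 0.000000, Gamma_tst = -0.095427, Gamma_ttt = 0.000000
  tau = 0.250000: gamma = (0.458333, -0.250000), gamma' = (0.333333, 0.000000); Gamma_sss = 0.018181, Gamma_sst = 0.000000, Gamma_stt = 0.070813, Gamma_tss = 0.000000, Gamma_tst = -0.117673, Gamma_ttt = 0.000000
  tau = 0.500000: gamma = (0.541667, -0.250000), gamma' = (0.333333, 0.000000); Gamma_sss = 0.021415, Gamma_sst = 0.000000, Gamma_stt = 0.082520, Gamma_tss = 0.000000, Gamma_tst = -0.140572, Gamma_ttt = 0.000000
  tau = 0.750000: gamma = (0.625000, -0.250000), gamma' = (0.333333, 0.000000); Gamma_sss = 0.024615, Gamma_sst = 0.000000, Gamma_stt = 0.093654, Gamma_tss = 0.000000, Gamma_tst = -0.164271, Gamma_ttt = 0.000000
  tau = 1.000000: gamma = (0.708333, -0.250000), gamma' = (0.333333, 0.000000); Gamma_sss = 0.027776, Gamma_sst = 0.000000, Gamma_stt = 0.104135, Gamma_tss = 0.000000, Gamma_tst = -0.188933, Gamma_ttt = 0.000000
step 0: V^s = -1.7500, V^t = -1.2500
step 1: k1 = (0.008701, -0.039761), k2 = (0.010592, -0.049420), k3 = (0.010589, -0.049515), k4 = (0.012454, -0.059732); V <- V + (h/6)(k1 + 2k2 + 2k3 + k4): V^s = -1.7447, V^t = -1.2748
step 2: k1 = (0.012454, -0.059733), k2 = (0.014290, -0.070621), k3 = (0.014286, -0.070770), k4 = (0.016087, -0.082511); V <- V + (h/6)(k1 + 2k2 + 2k3 + k4): V^s = -1.7376, V^t = -1.3102


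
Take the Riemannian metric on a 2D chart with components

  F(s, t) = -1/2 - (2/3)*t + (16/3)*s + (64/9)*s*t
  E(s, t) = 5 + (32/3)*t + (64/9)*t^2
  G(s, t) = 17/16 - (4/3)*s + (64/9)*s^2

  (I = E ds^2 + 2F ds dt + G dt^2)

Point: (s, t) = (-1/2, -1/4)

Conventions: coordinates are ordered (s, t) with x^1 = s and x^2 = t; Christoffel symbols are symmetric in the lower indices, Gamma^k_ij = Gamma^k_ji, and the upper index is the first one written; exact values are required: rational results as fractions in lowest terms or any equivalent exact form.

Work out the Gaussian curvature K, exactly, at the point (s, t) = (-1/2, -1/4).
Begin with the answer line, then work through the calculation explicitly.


Answer: K = -147456/579121

E = 25/9, F = -19/9, G = 505/144, EG - F^2 = 761/144 at the point
E_s = 0, E_t = 64/9, F_s = 32/9, F_t = -38/9, G_s = -76/9, G_t = 0
E_tt = 128/9, F_st = 64/9, G_ss = 128/9
Using the Brioschi determinant formula for K from the metric derivatives:
M1 = [[-E_tt/2 + F_st - G_ss/2, E_s/2, F_s - E_t/2], [F_t - G_s/2, E, F], [G_t/2, F, G]] = [[-64/9, 0, 0], [0, 25/9, -19/9], [0, -19/9, 505/144]]; det M1 = -3044/81
M2 = [[0, E_t/2, G_s/2], [E_t/2, E, F], [G_s/2, F, G]] = [[0, 32/9, -38/9], [32/9, 25/9, -19/9], [-38/9, -19/9, 505/144]]; det M2 = -2468/81
det M1 - det M2 = -64/9; K = -64/9 / (761/144)^2 = -147456/579121
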